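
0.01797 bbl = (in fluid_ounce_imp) 100.6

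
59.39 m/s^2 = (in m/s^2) 59.39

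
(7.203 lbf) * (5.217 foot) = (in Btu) 0.04829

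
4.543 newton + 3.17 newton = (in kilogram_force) 0.7865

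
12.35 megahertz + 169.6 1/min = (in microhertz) 1.235e+13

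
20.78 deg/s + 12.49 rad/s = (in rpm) 122.7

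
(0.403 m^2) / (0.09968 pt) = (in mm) 1.146e+07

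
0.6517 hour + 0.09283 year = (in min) 4.883e+04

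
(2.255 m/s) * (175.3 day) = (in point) 9.681e+10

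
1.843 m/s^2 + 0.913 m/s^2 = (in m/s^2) 2.756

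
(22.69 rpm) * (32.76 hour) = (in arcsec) 5.78e+10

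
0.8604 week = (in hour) 144.5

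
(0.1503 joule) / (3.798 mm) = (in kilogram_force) 4.035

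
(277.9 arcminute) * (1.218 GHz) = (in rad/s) 9.846e+07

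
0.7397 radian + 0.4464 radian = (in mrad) 1186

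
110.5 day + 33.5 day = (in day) 144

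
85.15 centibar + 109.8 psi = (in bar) 8.422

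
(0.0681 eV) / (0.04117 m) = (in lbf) 5.958e-20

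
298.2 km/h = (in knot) 161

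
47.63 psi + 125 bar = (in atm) 126.6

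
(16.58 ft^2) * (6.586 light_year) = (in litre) 9.598e+19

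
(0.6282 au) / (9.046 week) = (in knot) 3.339e+04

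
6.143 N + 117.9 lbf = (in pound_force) 119.3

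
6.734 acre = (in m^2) 2.725e+04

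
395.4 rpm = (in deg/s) 2372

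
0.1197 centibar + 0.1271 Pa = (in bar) 0.001198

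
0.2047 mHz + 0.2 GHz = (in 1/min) 1.2e+10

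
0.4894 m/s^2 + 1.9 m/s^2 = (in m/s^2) 2.389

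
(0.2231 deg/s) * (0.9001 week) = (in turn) 337.4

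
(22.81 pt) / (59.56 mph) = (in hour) 8.395e-08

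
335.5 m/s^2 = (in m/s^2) 335.5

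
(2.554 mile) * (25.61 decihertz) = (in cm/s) 1.053e+06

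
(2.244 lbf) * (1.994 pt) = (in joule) 0.007022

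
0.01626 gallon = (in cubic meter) 6.155e-05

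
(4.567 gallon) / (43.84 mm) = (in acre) 9.744e-05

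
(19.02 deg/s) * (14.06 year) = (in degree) 8.433e+09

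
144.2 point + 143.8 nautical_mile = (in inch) 1.048e+07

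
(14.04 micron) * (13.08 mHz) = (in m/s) 1.836e-07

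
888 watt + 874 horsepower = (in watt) 6.526e+05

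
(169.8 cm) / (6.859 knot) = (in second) 0.4812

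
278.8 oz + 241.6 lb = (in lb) 259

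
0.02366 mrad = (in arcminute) 0.08134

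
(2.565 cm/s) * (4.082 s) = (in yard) 0.1145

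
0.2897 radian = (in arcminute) 995.9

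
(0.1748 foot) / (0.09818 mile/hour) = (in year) 3.849e-08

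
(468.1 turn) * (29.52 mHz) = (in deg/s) 4975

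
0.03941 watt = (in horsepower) 5.285e-05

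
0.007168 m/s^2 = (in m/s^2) 0.007168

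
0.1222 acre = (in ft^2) 5323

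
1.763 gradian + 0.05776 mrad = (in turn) 0.004417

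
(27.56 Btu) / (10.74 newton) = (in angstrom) 2.707e+13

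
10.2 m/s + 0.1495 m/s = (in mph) 23.15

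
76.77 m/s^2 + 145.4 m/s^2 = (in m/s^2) 222.2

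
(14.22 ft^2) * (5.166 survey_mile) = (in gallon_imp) 2.416e+06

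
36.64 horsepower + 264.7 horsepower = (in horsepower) 301.3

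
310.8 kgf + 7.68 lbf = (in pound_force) 692.9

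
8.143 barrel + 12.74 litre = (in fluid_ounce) 4.421e+04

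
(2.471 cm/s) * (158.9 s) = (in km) 0.003926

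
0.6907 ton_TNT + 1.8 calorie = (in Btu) 2.739e+06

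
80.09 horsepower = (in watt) 5.972e+04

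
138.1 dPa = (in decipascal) 138.1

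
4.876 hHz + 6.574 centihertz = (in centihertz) 4.877e+04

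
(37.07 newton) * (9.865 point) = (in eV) 8.052e+17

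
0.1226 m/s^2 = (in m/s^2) 0.1226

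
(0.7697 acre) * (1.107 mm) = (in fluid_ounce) 1.166e+05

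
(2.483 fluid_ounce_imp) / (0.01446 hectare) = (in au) 3.261e-18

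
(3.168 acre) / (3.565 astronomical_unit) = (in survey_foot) 7.887e-08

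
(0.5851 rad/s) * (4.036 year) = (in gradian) 4.741e+09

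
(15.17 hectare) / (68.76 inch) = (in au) 5.806e-07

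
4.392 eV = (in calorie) 1.682e-19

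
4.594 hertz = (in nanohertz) 4.594e+09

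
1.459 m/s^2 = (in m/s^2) 1.459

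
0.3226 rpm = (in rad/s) 0.03378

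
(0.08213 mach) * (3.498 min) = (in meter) 5869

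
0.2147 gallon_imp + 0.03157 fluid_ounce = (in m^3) 0.000977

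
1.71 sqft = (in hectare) 1.589e-05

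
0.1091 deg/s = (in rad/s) 0.001904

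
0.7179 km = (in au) 4.799e-09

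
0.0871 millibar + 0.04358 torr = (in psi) 0.002106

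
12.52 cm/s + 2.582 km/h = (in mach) 0.002474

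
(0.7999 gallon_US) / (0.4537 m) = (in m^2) 0.006674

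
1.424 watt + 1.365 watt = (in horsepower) 0.00374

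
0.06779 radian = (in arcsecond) 1.398e+04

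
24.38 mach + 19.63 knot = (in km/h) 2.992e+04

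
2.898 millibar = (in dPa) 2898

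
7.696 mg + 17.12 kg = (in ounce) 603.9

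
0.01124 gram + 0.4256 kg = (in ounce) 15.01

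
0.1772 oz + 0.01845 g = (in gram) 5.042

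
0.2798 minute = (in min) 0.2798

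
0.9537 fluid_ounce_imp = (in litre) 0.0271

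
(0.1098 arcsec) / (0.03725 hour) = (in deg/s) 2.274e-07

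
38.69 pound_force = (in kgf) 17.55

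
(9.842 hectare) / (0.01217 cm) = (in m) 8.087e+08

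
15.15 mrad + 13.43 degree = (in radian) 0.2495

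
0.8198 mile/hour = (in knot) 0.7124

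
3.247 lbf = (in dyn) 1.444e+06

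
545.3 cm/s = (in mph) 12.2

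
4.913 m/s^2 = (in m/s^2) 4.913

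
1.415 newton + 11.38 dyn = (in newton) 1.415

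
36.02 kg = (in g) 3.602e+04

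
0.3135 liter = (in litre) 0.3135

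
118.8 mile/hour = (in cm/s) 5311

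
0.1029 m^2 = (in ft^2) 1.108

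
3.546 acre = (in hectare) 1.435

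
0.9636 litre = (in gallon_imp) 0.212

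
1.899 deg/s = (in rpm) 0.3165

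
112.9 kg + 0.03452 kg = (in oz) 3984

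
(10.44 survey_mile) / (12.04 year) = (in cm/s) 0.004425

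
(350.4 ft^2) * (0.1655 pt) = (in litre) 1.901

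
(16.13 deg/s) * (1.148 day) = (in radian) 2.792e+04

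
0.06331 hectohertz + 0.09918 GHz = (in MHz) 99.18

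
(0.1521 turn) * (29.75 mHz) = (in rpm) 0.2715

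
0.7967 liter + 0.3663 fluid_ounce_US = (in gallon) 0.2133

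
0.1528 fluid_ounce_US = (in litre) 0.004519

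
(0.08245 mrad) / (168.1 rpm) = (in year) 1.485e-13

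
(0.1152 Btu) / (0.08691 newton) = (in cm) 1.398e+05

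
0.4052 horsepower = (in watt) 302.2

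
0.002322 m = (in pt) 6.582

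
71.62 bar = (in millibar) 7.162e+04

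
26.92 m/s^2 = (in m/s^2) 26.92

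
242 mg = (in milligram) 242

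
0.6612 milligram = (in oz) 2.332e-05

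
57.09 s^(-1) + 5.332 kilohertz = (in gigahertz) 5.389e-06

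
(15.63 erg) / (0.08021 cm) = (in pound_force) 0.0004381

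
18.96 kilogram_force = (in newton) 185.9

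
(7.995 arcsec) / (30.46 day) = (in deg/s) 8.439e-10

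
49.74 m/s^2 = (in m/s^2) 49.74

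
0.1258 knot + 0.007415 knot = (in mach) 0.0002013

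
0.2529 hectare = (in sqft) 2.722e+04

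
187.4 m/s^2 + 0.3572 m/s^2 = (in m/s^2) 187.8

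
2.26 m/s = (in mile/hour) 5.055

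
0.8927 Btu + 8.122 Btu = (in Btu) 9.015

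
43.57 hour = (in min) 2614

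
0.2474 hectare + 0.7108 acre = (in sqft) 5.759e+04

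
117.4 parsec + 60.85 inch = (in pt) 1.027e+22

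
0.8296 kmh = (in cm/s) 23.04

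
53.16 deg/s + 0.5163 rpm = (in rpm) 9.376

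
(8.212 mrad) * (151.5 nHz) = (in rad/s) 1.244e-09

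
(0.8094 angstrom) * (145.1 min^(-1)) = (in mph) 4.379e-10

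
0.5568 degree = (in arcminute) 33.41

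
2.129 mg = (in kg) 2.129e-06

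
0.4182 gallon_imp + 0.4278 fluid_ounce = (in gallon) 0.5056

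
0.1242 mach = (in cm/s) 4229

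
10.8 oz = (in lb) 0.675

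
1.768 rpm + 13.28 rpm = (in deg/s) 90.29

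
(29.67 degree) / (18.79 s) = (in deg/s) 1.579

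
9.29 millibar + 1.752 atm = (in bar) 1.785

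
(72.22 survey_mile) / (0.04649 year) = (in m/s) 0.07928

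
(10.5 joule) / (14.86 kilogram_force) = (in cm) 7.205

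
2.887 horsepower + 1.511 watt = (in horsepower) 2.889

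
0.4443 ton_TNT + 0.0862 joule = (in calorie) 4.443e+08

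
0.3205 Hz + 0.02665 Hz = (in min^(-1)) 20.83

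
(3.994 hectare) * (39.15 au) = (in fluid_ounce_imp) 8.233e+21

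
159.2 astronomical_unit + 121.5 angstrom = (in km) 2.382e+10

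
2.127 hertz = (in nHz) 2.127e+09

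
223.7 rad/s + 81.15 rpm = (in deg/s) 1.33e+04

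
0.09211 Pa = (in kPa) 9.211e-05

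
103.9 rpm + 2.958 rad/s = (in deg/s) 792.9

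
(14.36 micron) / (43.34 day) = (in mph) 8.578e-12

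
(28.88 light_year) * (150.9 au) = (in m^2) 6.168e+30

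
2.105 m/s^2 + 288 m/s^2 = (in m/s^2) 290.1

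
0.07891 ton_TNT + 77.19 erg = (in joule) 3.302e+08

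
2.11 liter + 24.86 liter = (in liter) 26.97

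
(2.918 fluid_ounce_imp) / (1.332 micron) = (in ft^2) 670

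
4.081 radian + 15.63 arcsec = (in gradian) 259.8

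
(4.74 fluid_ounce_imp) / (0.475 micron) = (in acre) 0.07006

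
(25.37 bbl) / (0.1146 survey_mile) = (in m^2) 0.02187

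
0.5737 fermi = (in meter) 5.737e-16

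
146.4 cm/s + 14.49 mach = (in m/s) 4935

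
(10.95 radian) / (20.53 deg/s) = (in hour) 0.008489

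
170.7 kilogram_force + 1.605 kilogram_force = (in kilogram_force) 172.3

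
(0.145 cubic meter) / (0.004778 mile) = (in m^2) 0.01886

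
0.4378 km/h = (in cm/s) 12.16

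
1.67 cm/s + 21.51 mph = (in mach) 0.02829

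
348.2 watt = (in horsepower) 0.4669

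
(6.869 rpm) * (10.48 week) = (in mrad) 4.559e+09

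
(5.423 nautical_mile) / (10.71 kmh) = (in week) 0.005582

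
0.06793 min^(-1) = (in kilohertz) 1.132e-06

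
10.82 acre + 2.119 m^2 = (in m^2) 4.379e+04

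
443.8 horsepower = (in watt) 3.309e+05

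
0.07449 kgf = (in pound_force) 0.1642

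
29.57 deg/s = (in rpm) 4.928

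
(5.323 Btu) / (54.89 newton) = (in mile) 0.06358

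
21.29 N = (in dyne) 2.129e+06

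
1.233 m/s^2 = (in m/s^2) 1.233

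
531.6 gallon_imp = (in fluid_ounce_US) 8.172e+04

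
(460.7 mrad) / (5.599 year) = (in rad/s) 2.609e-09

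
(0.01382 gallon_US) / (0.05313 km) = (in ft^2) 1.06e-05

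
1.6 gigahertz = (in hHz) 1.6e+07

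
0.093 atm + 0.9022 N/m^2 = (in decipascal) 9.424e+04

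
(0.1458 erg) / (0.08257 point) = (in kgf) 5.104e-05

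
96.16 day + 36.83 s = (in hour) 2308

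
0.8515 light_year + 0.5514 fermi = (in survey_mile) 5.006e+12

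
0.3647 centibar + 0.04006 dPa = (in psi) 0.0529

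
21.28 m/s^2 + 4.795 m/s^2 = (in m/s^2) 26.08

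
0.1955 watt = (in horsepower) 0.0002622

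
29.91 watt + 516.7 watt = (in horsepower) 0.733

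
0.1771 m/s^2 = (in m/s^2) 0.1771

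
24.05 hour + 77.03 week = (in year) 1.48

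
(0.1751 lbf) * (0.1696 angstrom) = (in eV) 8.245e+07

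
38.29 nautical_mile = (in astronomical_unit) 4.74e-07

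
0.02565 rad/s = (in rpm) 0.2449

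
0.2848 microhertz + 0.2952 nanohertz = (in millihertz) 0.0002851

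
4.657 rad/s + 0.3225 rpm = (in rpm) 44.79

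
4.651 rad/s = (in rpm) 44.41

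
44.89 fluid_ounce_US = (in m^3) 0.001328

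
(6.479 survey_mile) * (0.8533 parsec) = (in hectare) 2.745e+16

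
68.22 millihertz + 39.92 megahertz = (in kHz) 3.992e+04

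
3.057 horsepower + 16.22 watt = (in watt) 2296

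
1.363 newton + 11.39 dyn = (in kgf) 0.139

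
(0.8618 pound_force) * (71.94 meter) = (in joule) 275.8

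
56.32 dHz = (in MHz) 5.632e-06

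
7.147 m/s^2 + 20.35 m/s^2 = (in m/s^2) 27.5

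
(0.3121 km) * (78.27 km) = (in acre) 6036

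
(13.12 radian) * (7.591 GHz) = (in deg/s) 5.706e+12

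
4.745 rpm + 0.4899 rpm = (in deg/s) 31.41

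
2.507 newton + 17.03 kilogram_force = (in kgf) 17.29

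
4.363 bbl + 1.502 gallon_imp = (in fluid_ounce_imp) 2.465e+04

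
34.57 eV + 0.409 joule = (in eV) 2.553e+18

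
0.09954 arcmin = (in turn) 4.608e-06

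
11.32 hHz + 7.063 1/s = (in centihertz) 1.139e+05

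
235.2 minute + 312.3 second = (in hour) 4.007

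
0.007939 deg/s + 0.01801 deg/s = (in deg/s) 0.02595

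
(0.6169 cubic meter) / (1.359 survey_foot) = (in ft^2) 16.03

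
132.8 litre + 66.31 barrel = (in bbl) 67.15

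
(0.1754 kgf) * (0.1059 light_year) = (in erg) 1.723e+22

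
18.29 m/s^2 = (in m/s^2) 18.29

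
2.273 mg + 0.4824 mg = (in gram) 0.002755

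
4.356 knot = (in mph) 5.013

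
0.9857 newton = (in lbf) 0.2216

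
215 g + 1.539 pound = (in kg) 0.9131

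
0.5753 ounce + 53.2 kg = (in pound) 117.3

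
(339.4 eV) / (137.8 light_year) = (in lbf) 9.377e-36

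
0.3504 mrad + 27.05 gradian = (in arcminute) 1462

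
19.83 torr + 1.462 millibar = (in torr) 20.93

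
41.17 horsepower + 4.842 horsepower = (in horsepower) 46.01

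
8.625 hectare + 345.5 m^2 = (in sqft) 9.321e+05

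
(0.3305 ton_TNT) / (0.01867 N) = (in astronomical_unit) 0.4951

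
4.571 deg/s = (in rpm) 0.7618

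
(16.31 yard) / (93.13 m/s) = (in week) 2.648e-07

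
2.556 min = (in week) 0.0002536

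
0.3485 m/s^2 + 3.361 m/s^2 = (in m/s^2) 3.71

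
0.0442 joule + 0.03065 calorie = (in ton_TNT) 4.121e-11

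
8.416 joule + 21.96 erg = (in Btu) 0.007977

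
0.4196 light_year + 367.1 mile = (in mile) 2.467e+12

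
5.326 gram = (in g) 5.326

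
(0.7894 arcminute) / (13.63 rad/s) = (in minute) 2.808e-07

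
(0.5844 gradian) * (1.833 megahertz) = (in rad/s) 1.683e+04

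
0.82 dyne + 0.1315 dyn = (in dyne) 0.9515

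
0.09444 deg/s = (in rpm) 0.01574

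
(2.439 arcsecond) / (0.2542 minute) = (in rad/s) 7.753e-07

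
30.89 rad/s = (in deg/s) 1770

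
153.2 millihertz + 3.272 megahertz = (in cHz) 3.272e+08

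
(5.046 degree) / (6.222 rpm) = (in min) 0.002253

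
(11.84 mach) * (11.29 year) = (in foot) 4.709e+12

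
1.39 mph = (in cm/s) 62.14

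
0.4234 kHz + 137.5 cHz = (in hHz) 4.248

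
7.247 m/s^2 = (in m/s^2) 7.247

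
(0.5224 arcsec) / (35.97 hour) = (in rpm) 1.868e-10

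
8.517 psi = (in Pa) 5.872e+04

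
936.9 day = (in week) 133.8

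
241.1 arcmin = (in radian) 0.07013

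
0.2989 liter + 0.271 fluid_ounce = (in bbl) 0.00193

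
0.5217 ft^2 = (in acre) 1.198e-05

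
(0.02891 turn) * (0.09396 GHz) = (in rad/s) 1.707e+07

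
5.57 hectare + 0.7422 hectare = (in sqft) 6.794e+05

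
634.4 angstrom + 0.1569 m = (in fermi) 1.569e+14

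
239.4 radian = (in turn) 38.1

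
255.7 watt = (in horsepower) 0.3429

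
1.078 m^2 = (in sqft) 11.6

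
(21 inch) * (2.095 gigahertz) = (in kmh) 4.023e+09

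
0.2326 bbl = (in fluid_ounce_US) 1250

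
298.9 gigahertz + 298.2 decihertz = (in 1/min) 1.793e+13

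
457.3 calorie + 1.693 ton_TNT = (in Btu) 6.714e+06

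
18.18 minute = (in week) 0.001804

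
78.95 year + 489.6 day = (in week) 4187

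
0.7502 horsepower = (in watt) 559.4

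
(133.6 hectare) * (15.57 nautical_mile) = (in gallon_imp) 8.474e+12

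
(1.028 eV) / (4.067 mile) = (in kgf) 2.566e-24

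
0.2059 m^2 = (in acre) 5.088e-05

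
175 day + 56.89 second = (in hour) 4200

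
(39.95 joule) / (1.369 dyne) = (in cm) 2.918e+08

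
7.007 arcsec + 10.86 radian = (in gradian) 691.4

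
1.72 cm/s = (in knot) 0.03343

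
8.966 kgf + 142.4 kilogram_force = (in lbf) 333.7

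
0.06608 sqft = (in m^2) 0.006139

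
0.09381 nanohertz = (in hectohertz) 9.381e-13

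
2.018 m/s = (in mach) 0.005927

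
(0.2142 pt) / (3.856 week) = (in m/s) 3.24e-11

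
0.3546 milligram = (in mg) 0.3546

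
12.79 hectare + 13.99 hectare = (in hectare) 26.78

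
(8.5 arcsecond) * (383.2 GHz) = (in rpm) 1.508e+08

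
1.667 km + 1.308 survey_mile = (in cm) 3.772e+05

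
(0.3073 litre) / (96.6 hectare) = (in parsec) 1.031e-26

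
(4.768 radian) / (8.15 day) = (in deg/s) 0.000388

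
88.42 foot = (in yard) 29.47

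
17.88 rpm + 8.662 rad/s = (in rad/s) 10.53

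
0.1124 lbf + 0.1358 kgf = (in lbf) 0.4118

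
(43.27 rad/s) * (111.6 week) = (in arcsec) 6.024e+14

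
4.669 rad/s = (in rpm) 44.59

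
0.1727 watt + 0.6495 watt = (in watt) 0.8222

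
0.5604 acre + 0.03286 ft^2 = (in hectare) 0.2268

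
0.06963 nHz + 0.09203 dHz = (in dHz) 0.09203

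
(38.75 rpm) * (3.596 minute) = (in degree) 5.016e+04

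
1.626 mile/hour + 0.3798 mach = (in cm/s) 1.3e+04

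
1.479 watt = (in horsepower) 0.001983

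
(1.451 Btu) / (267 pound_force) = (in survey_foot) 4.229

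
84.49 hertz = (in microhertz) 8.449e+07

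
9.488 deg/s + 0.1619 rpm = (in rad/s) 0.1826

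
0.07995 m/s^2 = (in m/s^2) 0.07995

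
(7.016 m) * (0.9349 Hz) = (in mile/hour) 14.67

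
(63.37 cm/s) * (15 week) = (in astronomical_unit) 3.843e-05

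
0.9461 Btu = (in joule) 998.2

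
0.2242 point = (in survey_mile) 4.915e-08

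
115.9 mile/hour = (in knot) 100.7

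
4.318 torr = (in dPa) 5757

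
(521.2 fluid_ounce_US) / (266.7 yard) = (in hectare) 6.32e-09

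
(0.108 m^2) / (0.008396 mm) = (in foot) 4.22e+04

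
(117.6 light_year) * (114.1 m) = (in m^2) 1.269e+20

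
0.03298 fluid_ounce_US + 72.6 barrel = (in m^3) 11.54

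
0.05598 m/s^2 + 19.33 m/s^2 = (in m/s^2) 19.39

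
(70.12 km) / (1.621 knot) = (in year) 0.002666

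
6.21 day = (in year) 0.01701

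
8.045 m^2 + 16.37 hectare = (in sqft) 1.762e+06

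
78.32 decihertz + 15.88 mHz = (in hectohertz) 0.07848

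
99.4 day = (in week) 14.2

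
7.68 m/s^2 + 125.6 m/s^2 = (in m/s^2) 133.3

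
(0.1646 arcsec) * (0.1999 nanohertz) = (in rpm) 1.523e-15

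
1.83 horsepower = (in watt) 1365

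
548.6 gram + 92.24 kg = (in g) 9.279e+04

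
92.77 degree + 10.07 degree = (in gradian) 114.3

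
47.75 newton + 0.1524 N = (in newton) 47.9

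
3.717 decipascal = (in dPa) 3.717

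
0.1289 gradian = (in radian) 0.002025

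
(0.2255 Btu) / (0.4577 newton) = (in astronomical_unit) 3.475e-09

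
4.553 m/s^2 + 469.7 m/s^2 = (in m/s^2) 474.3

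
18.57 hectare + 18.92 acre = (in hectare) 26.23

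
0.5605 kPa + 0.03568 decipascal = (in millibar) 5.605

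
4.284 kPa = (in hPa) 42.84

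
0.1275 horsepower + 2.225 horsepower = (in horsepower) 2.353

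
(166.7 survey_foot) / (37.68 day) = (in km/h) 5.619e-05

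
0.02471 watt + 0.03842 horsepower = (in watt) 28.67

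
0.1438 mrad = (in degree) 0.008239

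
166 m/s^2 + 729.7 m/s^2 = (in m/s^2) 895.7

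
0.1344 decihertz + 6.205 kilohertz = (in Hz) 6205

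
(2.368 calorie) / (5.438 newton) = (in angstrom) 1.822e+10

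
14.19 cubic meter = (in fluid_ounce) 4.798e+05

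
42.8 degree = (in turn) 0.1189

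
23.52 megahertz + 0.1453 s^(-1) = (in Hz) 2.352e+07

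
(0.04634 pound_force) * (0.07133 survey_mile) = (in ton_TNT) 5.656e-09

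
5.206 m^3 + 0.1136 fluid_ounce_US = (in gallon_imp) 1145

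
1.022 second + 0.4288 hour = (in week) 0.002554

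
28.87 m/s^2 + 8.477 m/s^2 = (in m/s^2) 37.35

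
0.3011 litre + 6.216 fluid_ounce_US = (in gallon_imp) 0.1067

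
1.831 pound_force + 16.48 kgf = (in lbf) 38.16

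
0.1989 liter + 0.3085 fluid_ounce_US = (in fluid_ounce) 7.034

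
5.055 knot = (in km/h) 9.362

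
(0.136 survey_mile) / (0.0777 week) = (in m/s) 0.004658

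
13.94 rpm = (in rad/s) 1.46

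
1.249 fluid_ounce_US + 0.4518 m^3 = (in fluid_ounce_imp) 1.59e+04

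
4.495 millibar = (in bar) 0.004495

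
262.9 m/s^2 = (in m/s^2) 262.9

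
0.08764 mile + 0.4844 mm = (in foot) 462.7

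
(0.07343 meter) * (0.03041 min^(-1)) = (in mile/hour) 8.325e-05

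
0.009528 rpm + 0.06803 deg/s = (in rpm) 0.02087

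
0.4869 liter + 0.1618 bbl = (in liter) 26.21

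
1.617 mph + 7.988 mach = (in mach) 7.99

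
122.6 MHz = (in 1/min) 7.356e+09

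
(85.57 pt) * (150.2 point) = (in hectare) 1.6e-07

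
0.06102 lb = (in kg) 0.02768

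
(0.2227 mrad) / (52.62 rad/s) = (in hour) 1.176e-09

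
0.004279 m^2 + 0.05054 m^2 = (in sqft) 0.5901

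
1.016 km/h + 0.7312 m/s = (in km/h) 3.648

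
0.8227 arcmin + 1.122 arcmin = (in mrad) 0.5657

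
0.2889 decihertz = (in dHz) 0.2889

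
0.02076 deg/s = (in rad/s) 0.0003623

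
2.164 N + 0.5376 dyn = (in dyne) 2.164e+05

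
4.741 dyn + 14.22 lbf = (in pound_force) 14.22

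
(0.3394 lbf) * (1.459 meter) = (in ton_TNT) 5.265e-10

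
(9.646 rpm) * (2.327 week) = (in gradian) 9.05e+07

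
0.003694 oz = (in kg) 0.0001047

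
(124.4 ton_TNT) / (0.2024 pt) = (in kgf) 7.433e+14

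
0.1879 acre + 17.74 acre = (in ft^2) 7.809e+05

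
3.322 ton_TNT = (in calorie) 3.322e+09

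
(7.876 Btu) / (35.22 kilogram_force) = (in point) 6.82e+04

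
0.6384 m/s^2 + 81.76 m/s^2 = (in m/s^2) 82.4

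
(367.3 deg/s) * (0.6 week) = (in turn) 3.702e+05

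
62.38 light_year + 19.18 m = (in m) 5.902e+17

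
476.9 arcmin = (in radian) 0.1387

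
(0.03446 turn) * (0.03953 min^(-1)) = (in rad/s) 0.0001426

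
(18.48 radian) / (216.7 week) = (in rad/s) 1.41e-07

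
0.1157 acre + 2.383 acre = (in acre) 2.499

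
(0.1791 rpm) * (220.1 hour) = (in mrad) 1.486e+07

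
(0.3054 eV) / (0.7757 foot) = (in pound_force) 4.652e-20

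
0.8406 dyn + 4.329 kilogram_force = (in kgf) 4.329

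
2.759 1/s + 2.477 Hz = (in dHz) 52.36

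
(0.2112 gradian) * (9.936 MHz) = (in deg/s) 1.889e+06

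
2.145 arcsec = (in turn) 1.655e-06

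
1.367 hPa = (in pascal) 136.7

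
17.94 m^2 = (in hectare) 0.001794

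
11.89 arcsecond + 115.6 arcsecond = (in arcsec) 127.5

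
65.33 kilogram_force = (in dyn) 6.407e+07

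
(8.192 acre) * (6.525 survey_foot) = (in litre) 6.593e+07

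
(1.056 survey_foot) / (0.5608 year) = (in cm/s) 1.82e-06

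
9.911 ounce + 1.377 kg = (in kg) 1.658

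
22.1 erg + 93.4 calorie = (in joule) 390.8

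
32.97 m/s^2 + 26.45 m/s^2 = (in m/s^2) 59.42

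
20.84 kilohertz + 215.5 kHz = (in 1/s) 2.363e+05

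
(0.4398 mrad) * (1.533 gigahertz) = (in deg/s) 3.863e+07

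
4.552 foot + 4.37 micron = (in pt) 3933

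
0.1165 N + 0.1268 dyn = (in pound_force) 0.02619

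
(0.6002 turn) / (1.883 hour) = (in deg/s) 0.03187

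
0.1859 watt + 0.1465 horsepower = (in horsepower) 0.1467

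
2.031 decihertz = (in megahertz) 2.031e-07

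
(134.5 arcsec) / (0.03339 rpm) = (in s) 0.1865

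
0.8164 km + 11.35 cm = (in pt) 2.315e+06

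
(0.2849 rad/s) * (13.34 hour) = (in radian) 1.368e+04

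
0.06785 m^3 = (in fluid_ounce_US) 2294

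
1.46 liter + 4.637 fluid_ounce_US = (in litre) 1.597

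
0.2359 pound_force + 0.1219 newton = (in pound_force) 0.2633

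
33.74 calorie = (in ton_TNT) 3.374e-08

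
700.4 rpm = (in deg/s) 4202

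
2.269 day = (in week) 0.3241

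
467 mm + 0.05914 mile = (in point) 2.711e+05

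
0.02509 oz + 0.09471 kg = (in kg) 0.09542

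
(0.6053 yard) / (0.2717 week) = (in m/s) 3.368e-06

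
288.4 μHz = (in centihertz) 0.02884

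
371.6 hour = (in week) 2.212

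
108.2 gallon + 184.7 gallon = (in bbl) 6.974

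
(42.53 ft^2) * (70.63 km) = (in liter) 2.791e+08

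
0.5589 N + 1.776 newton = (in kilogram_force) 0.2381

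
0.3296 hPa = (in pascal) 32.96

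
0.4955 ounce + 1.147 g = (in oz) 0.536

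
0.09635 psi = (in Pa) 664.3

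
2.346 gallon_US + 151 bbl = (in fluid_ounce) 8.121e+05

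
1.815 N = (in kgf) 0.1851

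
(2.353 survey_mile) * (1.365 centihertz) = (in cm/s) 5169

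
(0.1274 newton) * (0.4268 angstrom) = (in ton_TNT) 1.3e-21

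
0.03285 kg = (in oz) 1.159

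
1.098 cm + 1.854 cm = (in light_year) 3.12e-18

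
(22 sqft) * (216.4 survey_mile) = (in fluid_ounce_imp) 2.505e+10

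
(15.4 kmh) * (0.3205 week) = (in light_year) 8.765e-11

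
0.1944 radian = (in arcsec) 4.01e+04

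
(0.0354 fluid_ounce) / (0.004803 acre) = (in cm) 5.386e-06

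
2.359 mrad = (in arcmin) 8.11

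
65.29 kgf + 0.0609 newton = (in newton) 640.3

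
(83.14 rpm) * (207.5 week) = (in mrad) 1.093e+12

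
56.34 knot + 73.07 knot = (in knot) 129.4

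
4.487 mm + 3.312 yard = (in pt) 8597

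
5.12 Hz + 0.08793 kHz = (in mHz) 9.305e+04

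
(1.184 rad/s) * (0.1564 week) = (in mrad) 1.12e+08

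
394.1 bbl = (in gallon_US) 1.655e+04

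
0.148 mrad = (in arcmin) 0.5088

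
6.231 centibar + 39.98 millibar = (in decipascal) 1.023e+05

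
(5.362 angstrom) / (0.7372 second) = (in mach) 2.136e-12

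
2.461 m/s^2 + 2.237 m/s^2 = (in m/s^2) 4.698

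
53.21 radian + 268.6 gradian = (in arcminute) 1.974e+05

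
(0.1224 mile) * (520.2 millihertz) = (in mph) 229.2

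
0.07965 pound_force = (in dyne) 3.543e+04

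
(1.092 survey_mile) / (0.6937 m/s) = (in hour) 0.7037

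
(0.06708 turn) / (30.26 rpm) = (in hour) 3.695e-05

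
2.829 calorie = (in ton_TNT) 2.829e-09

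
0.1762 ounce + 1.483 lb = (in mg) 6.777e+05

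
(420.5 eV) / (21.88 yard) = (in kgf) 3.434e-19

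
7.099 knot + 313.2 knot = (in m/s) 164.8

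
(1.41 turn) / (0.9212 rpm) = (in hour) 0.02551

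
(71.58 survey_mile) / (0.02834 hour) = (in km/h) 4065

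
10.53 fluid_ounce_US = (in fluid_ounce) 10.53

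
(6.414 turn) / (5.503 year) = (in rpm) 2.218e-06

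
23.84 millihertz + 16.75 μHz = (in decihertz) 0.2386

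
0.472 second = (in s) 0.472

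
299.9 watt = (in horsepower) 0.4022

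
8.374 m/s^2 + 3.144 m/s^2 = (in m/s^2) 11.52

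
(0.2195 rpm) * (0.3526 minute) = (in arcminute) 1672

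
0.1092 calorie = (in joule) 0.4569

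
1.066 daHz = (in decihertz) 106.6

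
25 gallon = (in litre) 94.64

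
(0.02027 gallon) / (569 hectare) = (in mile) 8.379e-15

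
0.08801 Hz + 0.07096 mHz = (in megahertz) 8.808e-08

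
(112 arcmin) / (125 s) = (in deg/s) 0.01493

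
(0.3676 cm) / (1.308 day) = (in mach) 9.553e-11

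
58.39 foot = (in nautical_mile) 0.00961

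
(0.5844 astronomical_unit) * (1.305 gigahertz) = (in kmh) 4.107e+20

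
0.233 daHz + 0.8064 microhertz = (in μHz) 2.33e+06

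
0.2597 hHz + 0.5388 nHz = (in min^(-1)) 1558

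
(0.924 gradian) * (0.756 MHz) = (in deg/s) 6.287e+05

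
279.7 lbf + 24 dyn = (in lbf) 279.7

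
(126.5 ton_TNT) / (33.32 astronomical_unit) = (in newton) 0.1062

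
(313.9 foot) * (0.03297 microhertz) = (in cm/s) 0.0003154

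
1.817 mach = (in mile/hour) 1384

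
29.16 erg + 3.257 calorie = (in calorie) 3.257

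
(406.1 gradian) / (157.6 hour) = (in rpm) 0.0001074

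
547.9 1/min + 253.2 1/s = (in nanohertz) 2.623e+11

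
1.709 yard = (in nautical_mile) 0.0008438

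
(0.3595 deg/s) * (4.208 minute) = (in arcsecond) 3.268e+05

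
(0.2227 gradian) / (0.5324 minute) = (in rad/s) 0.0001095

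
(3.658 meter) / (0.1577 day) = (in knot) 0.0005219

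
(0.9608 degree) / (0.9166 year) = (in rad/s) 5.801e-10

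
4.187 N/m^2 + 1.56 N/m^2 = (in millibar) 0.05747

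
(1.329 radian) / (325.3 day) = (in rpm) 4.515e-07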